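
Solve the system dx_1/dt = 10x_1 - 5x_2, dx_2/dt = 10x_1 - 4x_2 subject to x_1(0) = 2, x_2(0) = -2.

x_1(t) = 24e^(3t)sin(t) + 2e^(3t)cos(t), x_2(t) = 34e^(3t)sin(t) - 2e^(3t)cos(t)

Coefficient matrix A = [[10, -5], [10, -4]].
Characteristic polynomial det(A - λI) = λ^2 - 6λ + 10 = 0.
Eigenvalues λ = 3 ± i (complex conjugate pair).
For λ=3+i: an eigenvector is (-2,-3) - i(1,1) = (-2 - i, -3 - i).
A real fundamental pair from Re and Im of e^((3+i)t)v: X_1 = e^(3t)(cos(t)·(-2,-3) + sin(t)·(1,1)), X_2 = e^(3t)(sin(t)·(-2,-3) - cos(t)·(1,1)).
General solution: c_1X_1 + c_2X_2.
Applying x_1(0)=2, x_2(0)=-2 gives c_1=4, c_2=-10.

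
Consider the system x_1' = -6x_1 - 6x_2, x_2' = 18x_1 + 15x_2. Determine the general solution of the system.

Coefficient matrix A = [[-6, -6], [18, 15]].
Characteristic polynomial det(A - λI) = λ^2 - 9λ + 18 = 0.
Eigenvalues λ = 6, 3.
For λ=6: (A-λI) row 1 is [-12, -6], so an eigenvector is (-1, 2).
For λ=3: (A-λI) row 1 is [-9, -6], so an eigenvector is (2, -3).
General solution: C_1e^(6t)(-1,2) + C_2e^(3t)(2,-3).

x_1(t) = -C_1e^(6t) + 2C_2e^(3t), x_2(t) = 2C_1e^(6t) - 3C_2e^(3t)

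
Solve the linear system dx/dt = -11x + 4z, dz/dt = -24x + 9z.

Coefficient matrix A = [[-11, 4], [-24, 9]].
Characteristic polynomial det(A - λI) = λ^2 + 2λ - 3 = 0.
Eigenvalues λ = 1, -3.
For λ=1: (A-λI) row 1 is [-12, 4], so an eigenvector is (-1, -3).
For λ=-3: (A-λI) row 1 is [-8, 4], so an eigenvector is (-1, -2).
General solution: c_1e^(t)(-1,-3) + c_2e^(-3t)(-1,-2).

x(t) = -c_1e^(t) - c_2e^(-3t), z(t) = -3c_1e^(t) - 2c_2e^(-3t)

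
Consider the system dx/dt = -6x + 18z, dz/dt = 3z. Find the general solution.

Coefficient matrix A = [[-6, 18], [0, 3]].
Characteristic polynomial det(A - λI) = λ^2 + 3λ - 18 = 0.
Eigenvalues λ = 3, -6.
For λ=3: (A-λI) row 1 is [-9, 18], so an eigenvector is (-2, -1).
For λ=-6: (A-λI) row 1 is [0, 18], so an eigenvector is (1, 0).
General solution: C_1e^(3t)(-2,-1) + C_2e^(-6t)(1,0).

x(t) = -2C_1e^(3t) + C_2e^(-6t), z(t) = -C_1e^(3t)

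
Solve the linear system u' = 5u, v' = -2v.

Coefficient matrix A = [[5, 0], [0, -2]].
Characteristic polynomial det(A - λI) = λ^2 - 3λ - 10 = 0.
Eigenvalues λ = -2, 5.
For λ=-2: (A-λI) row 1 is [7, 0], so an eigenvector is (0, 1).
For λ=5: (A-λI) row 2 is [0, -7], so an eigenvector is (-1, 0).
General solution: C_1e^(-2t)(0,1) + C_2e^(5t)(-1,0).

u(t) = -C_2e^(5t), v(t) = C_1e^(-2t)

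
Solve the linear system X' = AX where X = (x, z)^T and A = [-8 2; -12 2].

Coefficient matrix A = [[-8, 2], [-12, 2]].
Characteristic polynomial det(A - λI) = λ^2 + 6λ + 8 = 0.
Eigenvalues λ = -4, -2.
For λ=-4: (A-λI) row 1 is [-4, 2], so an eigenvector is (-1, -2).
For λ=-2: (A-λI) row 1 is [-6, 2], so an eigenvector is (-1, -3).
General solution: K_1e^(-4t)(-1,-2) + K_2e^(-2t)(-1,-3).

x(t) = -K_1e^(-4t) - K_2e^(-2t), z(t) = -2K_1e^(-4t) - 3K_2e^(-2t)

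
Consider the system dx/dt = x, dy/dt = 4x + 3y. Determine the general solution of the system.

Coefficient matrix A = [[1, 0], [4, 3]].
Characteristic polynomial det(A - λI) = λ^2 - 4λ + 3 = 0.
Eigenvalues λ = 1, 3.
For λ=1: (A-λI) row 2 is [4, 2], so an eigenvector is (1, -2).
For λ=3: (A-λI) row 1 is [-2, 0], so an eigenvector is (0, 1).
General solution: c_1e^(t)(1,-2) + c_2e^(3t)(0,1).

x(t) = c_1e^(t), y(t) = -2c_1e^(t) + c_2e^(3t)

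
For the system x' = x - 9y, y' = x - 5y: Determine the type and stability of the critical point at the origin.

A = [[1,-9],[1,-5]]; det(A-λI) = λ^2 + 4λ + 4.
repeated λ = -2 with a single eigenvector.

stable improper node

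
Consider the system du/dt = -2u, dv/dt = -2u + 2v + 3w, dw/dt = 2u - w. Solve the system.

Coefficient matrix A = [[-2, 0, 0], [-2, 2, 3], [2, 0, -1]].
det(A - λI) = 0 gives eigenvalues λ = -2, 2, -1.
For λ=-2: eigenvector (1,2,-2).
For λ=2: eigenvector (0,1,0).
For λ=-1: eigenvector (0,-1,1).
General solution: c_1e^(-2t)(1,2,-2) + c_2e^(2t)(0,1,0) + c_3e^(-t)(0,-1,1).

u(t) = c_1e^(-2t), v(t) = 2c_1e^(-2t) + c_2e^(2t) - c_3e^(-t), w(t) = -2c_1e^(-2t) + c_3e^(-t)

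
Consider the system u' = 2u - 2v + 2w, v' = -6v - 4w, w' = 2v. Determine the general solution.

u(t) = K_1e^(2t) + K_2e^(-2t) + K_3e^(-4t), v(t) = K_2e^(-2t) + 2K_3e^(-4t), w(t) = -K_2e^(-2t) - K_3e^(-4t)

Coefficient matrix A = [[2, -2, 2], [0, -6, -4], [0, 2, 0]].
det(A - λI) = 0 gives eigenvalues λ = 2, -2, -4.
For λ=2: eigenvector (1,0,0).
For λ=-2: eigenvector (1,1,-1).
For λ=-4: eigenvector (1,2,-1).
General solution: K_1e^(2t)(1,0,0) + K_2e^(-2t)(1,1,-1) + K_3e^(-4t)(1,2,-1).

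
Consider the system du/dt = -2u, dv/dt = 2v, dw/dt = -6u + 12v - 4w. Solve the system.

u(t) = K_3e^(-2t), v(t) = K_2e^(2t), w(t) = K_1e^(-4t) + 2K_2e^(2t) - 3K_3e^(-2t)

Coefficient matrix A = [[-2, 0, 0], [0, 2, 0], [-6, 12, -4]].
det(A - λI) = 0 gives eigenvalues λ = -4, 2, -2.
For λ=-4: eigenvector (0,0,1).
For λ=2: eigenvector (0,1,2).
For λ=-2: eigenvector (1,0,-3).
General solution: K_1e^(-4t)(0,0,1) + K_2e^(2t)(0,1,2) + K_3e^(-2t)(1,0,-3).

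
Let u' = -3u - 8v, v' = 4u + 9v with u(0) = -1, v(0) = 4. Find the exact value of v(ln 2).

A = [[-3,-8],[4,9]]; eigenvalues λ = 5, 1.
Eigenvectors: (1,-1) for λ=5, (2,-1) for λ=1.
From the initial condition, c_1 = -7, c_2 = 3.
v(ln 2) = (-7)(2^5)(-1) + (3)(2^1)(-1) = 218.

218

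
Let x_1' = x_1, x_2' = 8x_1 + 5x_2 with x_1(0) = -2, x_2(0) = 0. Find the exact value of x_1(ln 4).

A = [[1,0],[8,5]]; eigenvalues λ = 5, 1.
Eigenvectors: (0,-1) for λ=5, (1,-2) for λ=1.
From the initial condition, c_1 = 4, c_2 = -2.
x_1(ln 4) = (4)(4^5)(0) + (-2)(4^1)(1) = -8.

-8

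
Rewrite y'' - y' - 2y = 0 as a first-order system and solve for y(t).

Let x_1 = y, x_2 = y'. Then x_1' = x_2 and x_2' = 2x_1 + x_2.
A = [[0,1],[2,1]]; det(A-λI) = λ^2 - λ - 2.
Eigenvalues λ = 2, -1 with eigenvectors (1,2), (1,-1).

y(t) = K_1e^(2t) + K_2e^(-t)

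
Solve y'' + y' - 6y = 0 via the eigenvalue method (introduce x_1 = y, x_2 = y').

Let x_1 = y, x_2 = y'. Then x_1' = x_2 and x_2' = 6x_1 - x_2.
A = [[0,1],[6,-1]]; det(A-λI) = λ^2 + λ - 6.
Eigenvalues λ = -3, 2 with eigenvectors (1,-3), (1,2).

y(t) = K_1e^(-3t) + K_2e^(2t)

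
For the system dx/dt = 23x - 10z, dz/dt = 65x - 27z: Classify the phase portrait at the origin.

A = [[23,-10],[65,-27]]; det(A-λI) = λ^2 + 4λ + 29.
λ = -2 ± 5i: negative real part.

stable spiral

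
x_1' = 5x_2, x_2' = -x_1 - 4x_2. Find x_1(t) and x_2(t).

x_1(t) = 2C_1e^(-2t)sin(t) + C_1e^(-2t)cos(t) + C_2e^(-2t)sin(t) - 2C_2e^(-2t)cos(t), x_2(t) = -C_1e^(-2t)sin(t) + C_2e^(-2t)cos(t)

Coefficient matrix A = [[0, 5], [-1, -4]].
Characteristic polynomial det(A - λI) = λ^2 + 4λ + 5 = 0.
Eigenvalues λ = -2 ± i (complex conjugate pair).
For λ=-2+i: an eigenvector is (1,0) - i(2,-1) = (1 - 2i, 0 + i).
A real fundamental pair from Re and Im of e^((-2+i)t)v: X_1 = e^(-2t)(cos(t)·(1,0) + sin(t)·(2,-1)), X_2 = e^(-2t)(sin(t)·(1,0) - cos(t)·(2,-1)).
General solution: C_1X_1 + C_2X_2.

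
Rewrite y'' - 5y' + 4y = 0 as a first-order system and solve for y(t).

y(t) = K_1e^(t) + K_2e^(4t)

Let x_1 = y, x_2 = y'. Then x_1' = x_2 and x_2' = -4x_1 + 5x_2.
A = [[0,1],[-4,5]]; det(A-λI) = λ^2 - 5λ + 4.
Eigenvalues λ = 1, 4 with eigenvectors (1,1), (1,4).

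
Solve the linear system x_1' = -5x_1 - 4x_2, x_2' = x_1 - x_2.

x_1(t) = -2K_1e^(-3t) - 2K_2te^(-3t) - K_2e^(-3t), x_2(t) = K_1e^(-3t) + K_2te^(-3t) + K_2e^(-3t)

Coefficient matrix A = [[-5, -4], [1, -1]].
Characteristic polynomial det(A - λI) = λ^2 + 6λ + 9 = 0.
Single eigenvalue λ = -3 with algebraic multiplicity 2.
Eigenvector v = (-2,1); generalized eigenvector w with (A-λI)w=v is (-1,1).
General solution: e^(-3t)[K_1·v + K_2·(t·v + w)].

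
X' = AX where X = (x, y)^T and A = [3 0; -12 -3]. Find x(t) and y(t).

x(t) = C_1e^(3t), y(t) = -2C_1e^(3t) - C_2e^(-3t)

Coefficient matrix A = [[3, 0], [-12, -3]].
Characteristic polynomial det(A - λI) = λ^2 - 9 = 0.
Eigenvalues λ = 3, -3.
For λ=3: (A-λI) row 2 is [-12, -6], so an eigenvector is (1, -2).
For λ=-3: (A-λI) row 1 is [6, 0], so an eigenvector is (0, -1).
General solution: C_1e^(3t)(1,-2) + C_2e^(-3t)(0,-1).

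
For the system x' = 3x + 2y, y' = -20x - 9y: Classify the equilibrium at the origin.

stable spiral

A = [[3,2],[-20,-9]]; det(A-λI) = λ^2 + 6λ + 13.
λ = -3 ± 2i: negative real part.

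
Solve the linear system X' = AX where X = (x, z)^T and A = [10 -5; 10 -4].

Coefficient matrix A = [[10, -5], [10, -4]].
Characteristic polynomial det(A - λI) = λ^2 - 6λ + 10 = 0.
Eigenvalues λ = 3 ± i (complex conjugate pair).
For λ=3+i: an eigenvector is (-2,-3) - i(1,1) = (-2 - i, -3 - i).
A real fundamental pair from Re and Im of e^((3+i)t)v: X_1 = e^(3t)(cos(t)·(-2,-3) + sin(t)·(1,1)), X_2 = e^(3t)(sin(t)·(-2,-3) - cos(t)·(1,1)).
General solution: C_1X_1 + C_2X_2.

x(t) = C_1e^(3t)sin(t) - 2C_1e^(3t)cos(t) - 2C_2e^(3t)sin(t) - C_2e^(3t)cos(t), z(t) = C_1e^(3t)sin(t) - 3C_1e^(3t)cos(t) - 3C_2e^(3t)sin(t) - C_2e^(3t)cos(t)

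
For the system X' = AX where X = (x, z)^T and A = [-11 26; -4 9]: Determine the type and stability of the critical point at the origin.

stable spiral

A = [[-11,26],[-4,9]]; det(A-λI) = λ^2 + 2λ + 5.
λ = -1 ± 2i: negative real part.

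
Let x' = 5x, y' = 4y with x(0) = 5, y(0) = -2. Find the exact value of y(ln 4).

A = [[5,0],[0,4]]; eigenvalues λ = 4, 5.
Eigenvectors: (0,1) for λ=4, (-1,0) for λ=5.
From the initial condition, c_1 = -2, c_2 = -5.
y(ln 4) = (-2)(4^4)(1) + (-5)(4^5)(0) = -512.

-512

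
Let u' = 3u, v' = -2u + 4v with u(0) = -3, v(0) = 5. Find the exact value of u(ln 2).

A = [[3,0],[-2,4]]; eigenvalues λ = 3, 4.
Eigenvectors: (-1,-2) for λ=3, (0,1) for λ=4.
From the initial condition, c_1 = 3, c_2 = 11.
u(ln 2) = (3)(2^3)(-1) + (11)(2^4)(0) = -24.

-24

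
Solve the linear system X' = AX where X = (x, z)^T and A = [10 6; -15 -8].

Coefficient matrix A = [[10, 6], [-15, -8]].
Characteristic polynomial det(A - λI) = λ^2 - 2λ + 10 = 0.
Eigenvalues λ = 1 ± 3i (complex conjugate pair).
For λ=1+3i: an eigenvector is (1,-1) - i(1,-2) = (1 - i, -1 + 2i).
A real fundamental pair from Re and Im of e^((1+3i)t)v: X_1 = e^(t)(cos(3t)·(1,-1) + sin(3t)·(1,-2)), X_2 = e^(t)(sin(3t)·(1,-1) - cos(3t)·(1,-2)).
General solution: c_1X_1 + c_2X_2.

x(t) = c_1e^(t)sin(3t) + c_1e^(t)cos(3t) + c_2e^(t)sin(3t) - c_2e^(t)cos(3t), z(t) = -2c_1e^(t)sin(3t) - c_1e^(t)cos(3t) - c_2e^(t)sin(3t) + 2c_2e^(t)cos(3t)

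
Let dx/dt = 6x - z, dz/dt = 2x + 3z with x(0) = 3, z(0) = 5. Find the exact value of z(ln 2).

96

A = [[6,-1],[2,3]]; eigenvalues λ = 5, 4.
Eigenvectors: (-1,-1) for λ=5, (1,2) for λ=4.
From the initial condition, c_1 = -1, c_2 = 2.
z(ln 2) = (-1)(2^5)(-1) + (2)(2^4)(2) = 96.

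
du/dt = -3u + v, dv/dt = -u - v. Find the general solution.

Coefficient matrix A = [[-3, 1], [-1, -1]].
Characteristic polynomial det(A - λI) = λ^2 + 4λ + 4 = 0.
Single eigenvalue λ = -2 with algebraic multiplicity 2.
Eigenvector v = (1,1); generalized eigenvector w with (A-λI)w=v is (-3,-2).
General solution: e^(-2t)[K_1·v + K_2·(t·v + w)].

u(t) = K_1e^(-2t) + K_2te^(-2t) - 3K_2e^(-2t), v(t) = K_1e^(-2t) + K_2te^(-2t) - 2K_2e^(-2t)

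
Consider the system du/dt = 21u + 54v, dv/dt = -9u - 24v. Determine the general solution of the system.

u(t) = -2c_1e^(-6t) - 3c_2e^(3t), v(t) = c_1e^(-6t) + c_2e^(3t)

Coefficient matrix A = [[21, 54], [-9, -24]].
Characteristic polynomial det(A - λI) = λ^2 + 3λ - 18 = 0.
Eigenvalues λ = -6, 3.
For λ=-6: (A-λI) row 1 is [27, 54], so an eigenvector is (-2, 1).
For λ=3: (A-λI) row 1 is [18, 54], so an eigenvector is (-3, 1).
General solution: c_1e^(-6t)(-2,1) + c_2e^(3t)(-3,1).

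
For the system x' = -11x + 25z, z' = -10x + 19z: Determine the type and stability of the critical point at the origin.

unstable spiral

A = [[-11,25],[-10,19]]; det(A-λI) = λ^2 - 8λ + 41.
λ = 4 ± 5i: positive real part.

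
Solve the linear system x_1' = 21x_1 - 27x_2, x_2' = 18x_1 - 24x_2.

Coefficient matrix A = [[21, -27], [18, -24]].
Characteristic polynomial det(A - λI) = λ^2 + 3λ - 18 = 0.
Eigenvalues λ = 3, -6.
For λ=3: (A-λI) row 1 is [18, -27], so an eigenvector is (-3, -2).
For λ=-6: (A-λI) row 1 is [27, -27], so an eigenvector is (-1, -1).
General solution: K_1e^(3t)(-3,-2) + K_2e^(-6t)(-1,-1).

x_1(t) = -3K_1e^(3t) - K_2e^(-6t), x_2(t) = -2K_1e^(3t) - K_2e^(-6t)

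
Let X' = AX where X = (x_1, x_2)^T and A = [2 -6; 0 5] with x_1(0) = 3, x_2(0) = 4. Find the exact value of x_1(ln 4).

A = [[2,-6],[0,5]]; eigenvalues λ = 5, 2.
Eigenvectors: (-2,1) for λ=5, (-1,0) for λ=2.
From the initial condition, c_1 = 4, c_2 = -11.
x_1(ln 4) = (4)(4^5)(-2) + (-11)(4^2)(-1) = -8016.

-8016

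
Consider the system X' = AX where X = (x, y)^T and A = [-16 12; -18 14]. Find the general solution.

Coefficient matrix A = [[-16, 12], [-18, 14]].
Characteristic polynomial det(A - λI) = λ^2 + 2λ - 8 = 0.
Eigenvalues λ = 2, -4.
For λ=2: (A-λI) row 1 is [-18, 12], so an eigenvector is (-2, -3).
For λ=-4: (A-λI) row 1 is [-12, 12], so an eigenvector is (-1, -1).
General solution: c_1e^(2t)(-2,-3) + c_2e^(-4t)(-1,-1).

x(t) = -2c_1e^(2t) - c_2e^(-4t), y(t) = -3c_1e^(2t) - c_2e^(-4t)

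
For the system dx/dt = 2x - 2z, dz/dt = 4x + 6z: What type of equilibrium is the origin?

A = [[2,-2],[4,6]]; det(A-λI) = λ^2 - 8λ + 20.
λ = 4 ± 2i: positive real part.

unstable spiral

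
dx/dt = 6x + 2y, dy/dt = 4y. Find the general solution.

x(t) = C_1e^(6t) - C_2e^(4t), y(t) = C_2e^(4t)

Coefficient matrix A = [[6, 2], [0, 4]].
Characteristic polynomial det(A - λI) = λ^2 - 10λ + 24 = 0.
Eigenvalues λ = 6, 4.
For λ=6: (A-λI) row 1 is [0, 2], so an eigenvector is (1, 0).
For λ=4: (A-λI) row 1 is [2, 2], so an eigenvector is (-1, 1).
General solution: C_1e^(6t)(1,0) + C_2e^(4t)(-1,1).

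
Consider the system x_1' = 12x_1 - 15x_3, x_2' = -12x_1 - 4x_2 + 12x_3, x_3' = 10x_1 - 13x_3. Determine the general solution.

Coefficient matrix A = [[12, 0, -15], [-12, -4, 12], [10, 0, -13]].
det(A - λI) = 0 gives eigenvalues λ = 2, -4, -3.
For λ=2: eigenvector (3,-2,2).
For λ=-4: eigenvector (0,1,0).
For λ=-3: eigenvector (1,0,1).
General solution: c_1e^(2t)(3,-2,2) + c_2e^(-4t)(0,1,0) + c_3e^(-3t)(1,0,1).

x_1(t) = 3c_1e^(2t) + c_3e^(-3t), x_2(t) = -2c_1e^(2t) + c_2e^(-4t), x_3(t) = 2c_1e^(2t) + c_3e^(-3t)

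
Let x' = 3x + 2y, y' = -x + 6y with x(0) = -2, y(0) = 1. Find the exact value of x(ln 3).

A = [[3,2],[-1,6]]; eigenvalues λ = 4, 5.
Eigenvectors: (2,1) for λ=4, (-1,-1) for λ=5.
From the initial condition, c_1 = -3, c_2 = -4.
x(ln 3) = (-3)(3^4)(2) + (-4)(3^5)(-1) = 486.

486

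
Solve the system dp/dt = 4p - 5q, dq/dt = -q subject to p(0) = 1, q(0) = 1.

p(t) = e^(-t), q(t) = e^(-t)

Coefficient matrix A = [[4, -5], [0, -1]].
Characteristic polynomial det(A - λI) = λ^2 - 3λ - 4 = 0.
Eigenvalues λ = 4, -1.
For λ=4: (A-λI) row 1 is [0, -5], so an eigenvector is (1, 0).
For λ=-1: (A-λI) row 1 is [5, -5], so an eigenvector is (-1, -1).
General solution: C_1e^(4t)(1,0) + C_2e^(-t)(-1,-1).
Applying p(0)=1, q(0)=1 gives C_1=0, C_2=-1.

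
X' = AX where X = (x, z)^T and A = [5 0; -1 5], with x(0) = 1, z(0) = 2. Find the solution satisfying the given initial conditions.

x(t) = e^(5t), z(t) = -te^(5t) + 2e^(5t)

Coefficient matrix A = [[5, 0], [-1, 5]].
Characteristic polynomial det(A - λI) = λ^2 - 10λ + 25 = 0.
Single eigenvalue λ = 5 with algebraic multiplicity 2.
Eigenvector v = (0,1); generalized eigenvector w with (A-λI)w=v is (-1,3).
General solution: e^(5t)[c_1·v + c_2·(t·v + w)].
Applying x(0)=1, z(0)=2 gives c_1=5, c_2=-1.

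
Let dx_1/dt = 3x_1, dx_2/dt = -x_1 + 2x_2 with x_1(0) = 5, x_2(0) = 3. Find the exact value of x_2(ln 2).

A = [[3,0],[-1,2]]; eigenvalues λ = 2, 3.
Eigenvectors: (0,-1) for λ=2, (1,-1) for λ=3.
From the initial condition, c_1 = -8, c_2 = 5.
x_2(ln 2) = (-8)(2^2)(-1) + (5)(2^3)(-1) = -8.

-8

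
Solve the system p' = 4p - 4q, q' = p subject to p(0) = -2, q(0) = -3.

Coefficient matrix A = [[4, -4], [1, 0]].
Characteristic polynomial det(A - λI) = λ^2 - 4λ + 4 = 0.
Single eigenvalue λ = 2 with algebraic multiplicity 2.
Eigenvector v = (2,1); generalized eigenvector w with (A-λI)w=v is (-3,-2).
General solution: e^(2t)[c_1·v + c_2·(t·v + w)].
Applying p(0)=-2, q(0)=-3 gives c_1=5, c_2=4.

p(t) = 8te^(2t) - 2e^(2t), q(t) = 4te^(2t) - 3e^(2t)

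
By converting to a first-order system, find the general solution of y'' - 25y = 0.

Let x_1 = y, x_2 = y'. Then x_1' = x_2 and x_2' = 25x_1.
A = [[0,1],[25,0]]; det(A-λI) = λ^2 - 25.
Eigenvalues λ = -5, 5 with eigenvectors (1,-5), (1,5).

y(t) = K_1e^(-5t) + K_2e^(5t)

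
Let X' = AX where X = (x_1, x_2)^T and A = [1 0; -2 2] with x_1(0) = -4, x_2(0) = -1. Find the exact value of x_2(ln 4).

80

A = [[1,0],[-2,2]]; eigenvalues λ = 2, 1.
Eigenvectors: (0,-1) for λ=2, (1,2) for λ=1.
From the initial condition, c_1 = -7, c_2 = -4.
x_2(ln 4) = (-7)(4^2)(-1) + (-4)(4^1)(2) = 80.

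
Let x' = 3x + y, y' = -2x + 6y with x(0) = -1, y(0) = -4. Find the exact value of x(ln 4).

A = [[3,1],[-2,6]]; eigenvalues λ = 5, 4.
Eigenvectors: (-1,-2) for λ=5, (1,1) for λ=4.
From the initial condition, c_1 = 3, c_2 = 2.
x(ln 4) = (3)(4^5)(-1) + (2)(4^4)(1) = -2560.

-2560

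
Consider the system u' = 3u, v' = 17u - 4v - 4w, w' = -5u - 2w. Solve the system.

Coefficient matrix A = [[3, 0, 0], [17, -4, -4], [-5, 0, -2]].
det(A - λI) = 0 gives eigenvalues λ = 3, -4, -2.
For λ=3: eigenvector (1,3,-1).
For λ=-4: eigenvector (0,1,0).
For λ=-2: eigenvector (0,-2,1).
General solution: K_1e^(3t)(1,3,-1) + K_2e^(-4t)(0,1,0) + K_3e^(-2t)(0,-2,1).

u(t) = K_1e^(3t), v(t) = 3K_1e^(3t) + K_2e^(-4t) - 2K_3e^(-2t), w(t) = -K_1e^(3t) + K_3e^(-2t)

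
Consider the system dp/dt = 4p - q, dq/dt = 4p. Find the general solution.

Coefficient matrix A = [[4, -1], [4, 0]].
Characteristic polynomial det(A - λI) = λ^2 - 4λ + 4 = 0.
Single eigenvalue λ = 2 with algebraic multiplicity 2.
Eigenvector v = (-1,-2); generalized eigenvector w with (A-λI)w=v is (1,3).
General solution: e^(2t)[K_1·v + K_2·(t·v + w)].

p(t) = -K_1e^(2t) - K_2te^(2t) + K_2e^(2t), q(t) = -2K_1e^(2t) - 2K_2te^(2t) + 3K_2e^(2t)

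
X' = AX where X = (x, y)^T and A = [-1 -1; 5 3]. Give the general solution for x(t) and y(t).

Coefficient matrix A = [[-1, -1], [5, 3]].
Characteristic polynomial det(A - λI) = λ^2 - 2λ + 2 = 0.
Eigenvalues λ = 1 ± i (complex conjugate pair).
For λ=1+i: an eigenvector is (-1,2) - i(0,-1) = (-1, 2 + i).
A real fundamental pair from Re and Im of e^((1+i)t)v: X_1 = e^(t)(cos(t)·(-1,2) + sin(t)·(0,-1)), X_2 = e^(t)(sin(t)·(-1,2) - cos(t)·(0,-1)).
General solution: c_1X_1 + c_2X_2.

x(t) = -c_1e^(t)cos(t) - c_2e^(t)sin(t), y(t) = -c_1e^(t)sin(t) + 2c_1e^(t)cos(t) + 2c_2e^(t)sin(t) + c_2e^(t)cos(t)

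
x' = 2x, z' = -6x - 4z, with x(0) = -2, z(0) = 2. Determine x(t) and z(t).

x(t) = -2e^(2t), z(t) = 2e^(2t)

Coefficient matrix A = [[2, 0], [-6, -4]].
Characteristic polynomial det(A - λI) = λ^2 + 2λ - 8 = 0.
Eigenvalues λ = -4, 2.
For λ=-4: (A-λI) row 1 is [6, 0], so an eigenvector is (0, 1).
For λ=2: (A-λI) row 2 is [-6, -6], so an eigenvector is (1, -1).
General solution: c_1e^(-4t)(0,1) + c_2e^(2t)(1,-1).
Applying x(0)=-2, z(0)=2 gives c_1=0, c_2=-2.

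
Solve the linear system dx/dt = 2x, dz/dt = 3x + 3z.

Coefficient matrix A = [[2, 0], [3, 3]].
Characteristic polynomial det(A - λI) = λ^2 - 5λ + 6 = 0.
Eigenvalues λ = 2, 3.
For λ=2: (A-λI) row 2 is [3, 1], so an eigenvector is (-1, 3).
For λ=3: (A-λI) row 1 is [-1, 0], so an eigenvector is (0, -1).
General solution: K_1e^(2t)(-1,3) + K_2e^(3t)(0,-1).

x(t) = -K_1e^(2t), z(t) = 3K_1e^(2t) - K_2e^(3t)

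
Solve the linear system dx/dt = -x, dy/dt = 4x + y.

x(t) = c_2e^(-t), y(t) = -c_1e^(t) - 2c_2e^(-t)

Coefficient matrix A = [[-1, 0], [4, 1]].
Characteristic polynomial det(A - λI) = λ^2 - 1 = 0.
Eigenvalues λ = 1, -1.
For λ=1: (A-λI) row 1 is [-2, 0], so an eigenvector is (0, -1).
For λ=-1: (A-λI) row 2 is [4, 2], so an eigenvector is (1, -2).
General solution: c_1e^(t)(0,-1) + c_2e^(-t)(1,-2).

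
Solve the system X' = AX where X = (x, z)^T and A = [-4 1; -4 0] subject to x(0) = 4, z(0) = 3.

Coefficient matrix A = [[-4, 1], [-4, 0]].
Characteristic polynomial det(A - λI) = λ^2 + 4λ + 4 = 0.
Single eigenvalue λ = -2 with algebraic multiplicity 2.
Eigenvector v = (1,2); generalized eigenvector w with (A-λI)w=v is (0,1).
General solution: e^(-2t)[c_1·v + c_2·(t·v + w)].
Applying x(0)=4, z(0)=3 gives c_1=4, c_2=-5.

x(t) = -5te^(-2t) + 4e^(-2t), z(t) = -10te^(-2t) + 3e^(-2t)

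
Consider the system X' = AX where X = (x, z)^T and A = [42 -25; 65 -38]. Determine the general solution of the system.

Coefficient matrix A = [[42, -25], [65, -38]].
Characteristic polynomial det(A - λI) = λ^2 - 4λ + 29 = 0.
Eigenvalues λ = 2 ± 5i (complex conjugate pair).
For λ=2+5i: an eigenvector is (2,3) - i(1,2) = (2 - i, 3 - 2i).
A real fundamental pair from Re and Im of e^((2+5i)t)v: X_1 = e^(2t)(cos(5t)·(2,3) + sin(5t)·(1,2)), X_2 = e^(2t)(sin(5t)·(2,3) - cos(5t)·(1,2)).
General solution: c_1X_1 + c_2X_2.

x(t) = c_1e^(2t)sin(5t) + 2c_1e^(2t)cos(5t) + 2c_2e^(2t)sin(5t) - c_2e^(2t)cos(5t), z(t) = 2c_1e^(2t)sin(5t) + 3c_1e^(2t)cos(5t) + 3c_2e^(2t)sin(5t) - 2c_2e^(2t)cos(5t)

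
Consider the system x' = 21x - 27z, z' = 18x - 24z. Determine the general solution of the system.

x(t) = C_1e^(-6t) + 3C_2e^(3t), z(t) = C_1e^(-6t) + 2C_2e^(3t)

Coefficient matrix A = [[21, -27], [18, -24]].
Characteristic polynomial det(A - λI) = λ^2 + 3λ - 18 = 0.
Eigenvalues λ = -6, 3.
For λ=-6: (A-λI) row 1 is [27, -27], so an eigenvector is (1, 1).
For λ=3: (A-λI) row 1 is [18, -27], so an eigenvector is (3, 2).
General solution: C_1e^(-6t)(1,1) + C_2e^(3t)(3,2).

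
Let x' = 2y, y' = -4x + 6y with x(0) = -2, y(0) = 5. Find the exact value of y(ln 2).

188

A = [[0,2],[-4,6]]; eigenvalues λ = 2, 4.
Eigenvectors: (1,1) for λ=2, (-1,-2) for λ=4.
From the initial condition, c_1 = -9, c_2 = -7.
y(ln 2) = (-9)(2^2)(1) + (-7)(2^4)(-2) = 188.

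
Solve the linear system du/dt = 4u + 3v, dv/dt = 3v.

u(t) = C_1e^(4t) - 3C_2e^(3t), v(t) = C_2e^(3t)

Coefficient matrix A = [[4, 3], [0, 3]].
Characteristic polynomial det(A - λI) = λ^2 - 7λ + 12 = 0.
Eigenvalues λ = 4, 3.
For λ=4: (A-λI) row 1 is [0, 3], so an eigenvector is (1, 0).
For λ=3: (A-λI) row 1 is [1, 3], so an eigenvector is (-3, 1).
General solution: C_1e^(4t)(1,0) + C_2e^(3t)(-3,1).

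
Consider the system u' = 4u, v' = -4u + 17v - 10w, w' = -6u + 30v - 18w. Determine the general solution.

Coefficient matrix A = [[4, 0, 0], [-4, 17, -10], [-6, 30, -18]].
det(A - λI) = 0 gives eigenvalues λ = 4, -3, 2.
For λ=4: eigenvector (1,-2,-3).
For λ=-3: eigenvector (0,1,2).
For λ=2: eigenvector (0,-2,-3).
General solution: K_1e^(4t)(1,-2,-3) + K_2e^(-3t)(0,1,2) + K_3e^(2t)(0,-2,-3).

u(t) = K_1e^(4t), v(t) = -2K_1e^(4t) + K_2e^(-3t) - 2K_3e^(2t), w(t) = -3K_1e^(4t) + 2K_2e^(-3t) - 3K_3e^(2t)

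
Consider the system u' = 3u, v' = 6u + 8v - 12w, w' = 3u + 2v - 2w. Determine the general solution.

u(t) = C_1e^(3t), v(t) = 6C_1e^(3t) + 2C_2e^(2t) + 3C_3e^(4t), w(t) = 3C_1e^(3t) + C_2e^(2t) + C_3e^(4t)

Coefficient matrix A = [[3, 0, 0], [6, 8, -12], [3, 2, -2]].
det(A - λI) = 0 gives eigenvalues λ = 3, 2, 4.
For λ=3: eigenvector (1,6,3).
For λ=2: eigenvector (0,2,1).
For λ=4: eigenvector (0,3,1).
General solution: C_1e^(3t)(1,6,3) + C_2e^(2t)(0,2,1) + C_3e^(4t)(0,3,1).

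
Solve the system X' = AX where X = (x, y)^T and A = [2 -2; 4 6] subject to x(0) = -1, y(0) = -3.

Coefficient matrix A = [[2, -2], [4, 6]].
Characteristic polynomial det(A - λI) = λ^2 - 8λ + 20 = 0.
Eigenvalues λ = 4 ± 2i (complex conjugate pair).
For λ=4+2i: an eigenvector is (0,1) - i(-1,1) = (0 + i, 1 - i).
A real fundamental pair from Re and Im of e^((4+2i)t)v: X_1 = e^(4t)(cos(2t)·(0,1) + sin(2t)·(-1,1)), X_2 = e^(4t)(sin(2t)·(0,1) - cos(2t)·(-1,1)).
General solution: C_1X_1 + C_2X_2.
Applying x(0)=-1, y(0)=-3 gives C_1=-4, C_2=-1.

x(t) = 4e^(4t)sin(2t) - e^(4t)cos(2t), y(t) = -5e^(4t)sin(2t) - 3e^(4t)cos(2t)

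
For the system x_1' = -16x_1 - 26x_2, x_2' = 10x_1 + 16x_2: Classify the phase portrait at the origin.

A = [[-16,-26],[10,16]]; det(A-λI) = λ^2 + 4.
λ = 0 ± 2i: zero real part.

center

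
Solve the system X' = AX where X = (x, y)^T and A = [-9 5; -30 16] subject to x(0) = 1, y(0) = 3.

Coefficient matrix A = [[-9, 5], [-30, 16]].
Characteristic polynomial det(A - λI) = λ^2 - 7λ + 6 = 0.
Eigenvalues λ = 6, 1.
For λ=6: (A-λI) row 1 is [-15, 5], so an eigenvector is (-1, -3).
For λ=1: (A-λI) row 1 is [-10, 5], so an eigenvector is (1, 2).
General solution: c_1e^(6t)(-1,-3) + c_2e^(t)(1,2).
Applying x(0)=1, y(0)=3 gives c_1=-1, c_2=0.

x(t) = e^(6t), y(t) = 3e^(6t)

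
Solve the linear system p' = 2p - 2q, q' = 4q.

p(t) = -K_1e^(4t) - K_2e^(2t), q(t) = K_1e^(4t)

Coefficient matrix A = [[2, -2], [0, 4]].
Characteristic polynomial det(A - λI) = λ^2 - 6λ + 8 = 0.
Eigenvalues λ = 4, 2.
For λ=4: (A-λI) row 1 is [-2, -2], so an eigenvector is (-1, 1).
For λ=2: (A-λI) row 1 is [0, -2], so an eigenvector is (-1, 0).
General solution: K_1e^(4t)(-1,1) + K_2e^(2t)(-1,0).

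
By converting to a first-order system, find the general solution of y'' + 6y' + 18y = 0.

Let x_1 = y, x_2 = y'. Then x_1' = x_2 and x_2' = -18x_1 - 6x_2.
A = [[0,1],[-18,-6]]; det(A-λI) = λ^2 + 6λ + 18.
Eigenvalues λ = -3 ± 3i.

y(t) = C_1e^(-3t)cos(3t) + C_2e^(-3t)sin(3t)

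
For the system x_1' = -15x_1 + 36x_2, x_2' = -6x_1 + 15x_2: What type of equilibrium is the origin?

saddle

A = [[-15,36],[-6,15]]; det(A-λI) = λ^2 - 9.
λ = -3, 3: opposite signs.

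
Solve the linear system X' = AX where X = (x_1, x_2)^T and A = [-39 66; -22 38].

x_1(t) = 3c_1e^(5t) - 2c_2e^(-6t), x_2(t) = 2c_1e^(5t) - c_2e^(-6t)

Coefficient matrix A = [[-39, 66], [-22, 38]].
Characteristic polynomial det(A - λI) = λ^2 + λ - 30 = 0.
Eigenvalues λ = 5, -6.
For λ=5: (A-λI) row 1 is [-44, 66], so an eigenvector is (3, 2).
For λ=-6: (A-λI) row 1 is [-33, 66], so an eigenvector is (-2, -1).
General solution: c_1e^(5t)(3,2) + c_2e^(-6t)(-2,-1).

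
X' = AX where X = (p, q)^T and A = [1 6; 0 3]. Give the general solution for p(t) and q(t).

Coefficient matrix A = [[1, 6], [0, 3]].
Characteristic polynomial det(A - λI) = λ^2 - 4λ + 3 = 0.
Eigenvalues λ = 3, 1.
For λ=3: (A-λI) row 1 is [-2, 6], so an eigenvector is (-3, -1).
For λ=1: (A-λI) row 1 is [0, 6], so an eigenvector is (-1, 0).
General solution: K_1e^(3t)(-3,-1) + K_2e^(t)(-1,0).

p(t) = -3K_1e^(3t) - K_2e^(t), q(t) = -K_1e^(3t)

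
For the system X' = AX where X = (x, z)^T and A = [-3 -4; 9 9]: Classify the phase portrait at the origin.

unstable improper node

A = [[-3,-4],[9,9]]; det(A-λI) = λ^2 - 6λ + 9.
repeated λ = 3 with a single eigenvector.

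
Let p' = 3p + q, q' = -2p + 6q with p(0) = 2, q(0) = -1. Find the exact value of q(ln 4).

A = [[3,1],[-2,6]]; eigenvalues λ = 5, 4.
Eigenvectors: (1,2) for λ=5, (-1,-1) for λ=4.
From the initial condition, c_1 = -3, c_2 = -5.
q(ln 4) = (-3)(4^5)(2) + (-5)(4^4)(-1) = -4864.

-4864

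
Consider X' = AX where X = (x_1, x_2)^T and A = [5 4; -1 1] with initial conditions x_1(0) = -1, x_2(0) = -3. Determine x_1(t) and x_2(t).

x_1(t) = -14te^(3t) - e^(3t), x_2(t) = 7te^(3t) - 3e^(3t)

Coefficient matrix A = [[5, 4], [-1, 1]].
Characteristic polynomial det(A - λI) = λ^2 - 6λ + 9 = 0.
Single eigenvalue λ = 3 with algebraic multiplicity 2.
Eigenvector v = (-2,1); generalized eigenvector w with (A-λI)w=v is (-1,0).
General solution: e^(3t)[c_1·v + c_2·(t·v + w)].
Applying x_1(0)=-1, x_2(0)=-3 gives c_1=-3, c_2=7.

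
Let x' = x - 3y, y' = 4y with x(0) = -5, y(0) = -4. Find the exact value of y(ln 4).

-1024

A = [[1,-3],[0,4]]; eigenvalues λ = 1, 4.
Eigenvectors: (-1,0) for λ=1, (1,-1) for λ=4.
From the initial condition, c_1 = 9, c_2 = 4.
y(ln 4) = (9)(4^1)(0) + (4)(4^4)(-1) = -1024.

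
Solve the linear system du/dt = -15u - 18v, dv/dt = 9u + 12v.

Coefficient matrix A = [[-15, -18], [9, 12]].
Characteristic polynomial det(A - λI) = λ^2 + 3λ - 18 = 0.
Eigenvalues λ = 3, -6.
For λ=3: (A-λI) row 1 is [-18, -18], so an eigenvector is (1, -1).
For λ=-6: (A-λI) row 1 is [-9, -18], so an eigenvector is (-2, 1).
General solution: C_1e^(3t)(1,-1) + C_2e^(-6t)(-2,1).

u(t) = C_1e^(3t) - 2C_2e^(-6t), v(t) = -C_1e^(3t) + C_2e^(-6t)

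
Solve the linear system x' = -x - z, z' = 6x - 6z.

x(t) = C_1e^(-3t) - C_2e^(-4t), z(t) = 2C_1e^(-3t) - 3C_2e^(-4t)

Coefficient matrix A = [[-1, -1], [6, -6]].
Characteristic polynomial det(A - λI) = λ^2 + 7λ + 12 = 0.
Eigenvalues λ = -3, -4.
For λ=-3: (A-λI) row 1 is [2, -1], so an eigenvector is (1, 2).
For λ=-4: (A-λI) row 1 is [3, -1], so an eigenvector is (-1, -3).
General solution: C_1e^(-3t)(1,2) + C_2e^(-4t)(-1,-3).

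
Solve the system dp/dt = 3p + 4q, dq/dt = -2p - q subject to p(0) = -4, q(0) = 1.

Coefficient matrix A = [[3, 4], [-2, -1]].
Characteristic polynomial det(A - λI) = λ^2 - 2λ + 5 = 0.
Eigenvalues λ = 1 ± 2i (complex conjugate pair).
For λ=1+2i: an eigenvector is (1,0) - i(1,-1) = (1 - i, 0 + i).
A real fundamental pair from Re and Im of e^((1+2i)t)v: X_1 = e^(t)(cos(2t)·(1,0) + sin(2t)·(1,-1)), X_2 = e^(t)(sin(2t)·(1,0) - cos(2t)·(1,-1)).
General solution: C_1X_1 + C_2X_2.
Applying p(0)=-4, q(0)=1 gives C_1=-3, C_2=1.

p(t) = -2e^(t)sin(2t) - 4e^(t)cos(2t), q(t) = 3e^(t)sin(2t) + e^(t)cos(2t)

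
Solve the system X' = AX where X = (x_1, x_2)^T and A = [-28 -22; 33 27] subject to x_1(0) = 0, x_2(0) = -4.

x_1(t) = 8e^(5t) - 8e^(-6t), x_2(t) = -12e^(5t) + 8e^(-6t)

Coefficient matrix A = [[-28, -22], [33, 27]].
Characteristic polynomial det(A - λI) = λ^2 + λ - 30 = 0.
Eigenvalues λ = 5, -6.
For λ=5: (A-λI) row 1 is [-33, -22], so an eigenvector is (-2, 3).
For λ=-6: (A-λI) row 1 is [-22, -22], so an eigenvector is (1, -1).
General solution: C_1e^(5t)(-2,3) + C_2e^(-6t)(1,-1).
Applying x_1(0)=0, x_2(0)=-4 gives C_1=-4, C_2=-8.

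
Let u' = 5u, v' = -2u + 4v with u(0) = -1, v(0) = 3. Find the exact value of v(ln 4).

2304

A = [[5,0],[-2,4]]; eigenvalues λ = 5, 4.
Eigenvectors: (1,-2) for λ=5, (0,-1) for λ=4.
From the initial condition, c_1 = -1, c_2 = -1.
v(ln 4) = (-1)(4^5)(-2) + (-1)(4^4)(-1) = 2304.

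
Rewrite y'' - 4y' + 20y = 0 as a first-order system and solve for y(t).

y(t) = K_1e^(2t)cos(4t) + K_2e^(2t)sin(4t)

Let x_1 = y, x_2 = y'. Then x_1' = x_2 and x_2' = -20x_1 + 4x_2.
A = [[0,1],[-20,4]]; det(A-λI) = λ^2 - 4λ + 20.
Eigenvalues λ = 2 ± 4i.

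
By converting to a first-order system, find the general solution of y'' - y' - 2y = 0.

y(t) = c_1e^(-t) + c_2e^(2t)

Let x_1 = y, x_2 = y'. Then x_1' = x_2 and x_2' = 2x_1 + x_2.
A = [[0,1],[2,1]]; det(A-λI) = λ^2 - λ - 2.
Eigenvalues λ = -1, 2 with eigenvectors (1,-1), (1,2).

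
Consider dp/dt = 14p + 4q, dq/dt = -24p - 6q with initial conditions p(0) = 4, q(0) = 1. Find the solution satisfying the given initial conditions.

p(t) = 13e^(6t) - 9e^(2t), q(t) = -26e^(6t) + 27e^(2t)

Coefficient matrix A = [[14, 4], [-24, -6]].
Characteristic polynomial det(A - λI) = λ^2 - 8λ + 12 = 0.
Eigenvalues λ = 2, 6.
For λ=2: (A-λI) row 1 is [12, 4], so an eigenvector is (1, -3).
For λ=6: (A-λI) row 1 is [8, 4], so an eigenvector is (1, -2).
General solution: C_1e^(2t)(1,-3) + C_2e^(6t)(1,-2).
Applying p(0)=4, q(0)=1 gives C_1=-9, C_2=13.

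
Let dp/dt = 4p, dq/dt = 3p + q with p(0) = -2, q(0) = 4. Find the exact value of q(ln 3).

-144

A = [[4,0],[3,1]]; eigenvalues λ = 4, 1.
Eigenvectors: (1,1) for λ=4, (0,-1) for λ=1.
From the initial condition, c_1 = -2, c_2 = -6.
q(ln 3) = (-2)(3^4)(1) + (-6)(3^1)(-1) = -144.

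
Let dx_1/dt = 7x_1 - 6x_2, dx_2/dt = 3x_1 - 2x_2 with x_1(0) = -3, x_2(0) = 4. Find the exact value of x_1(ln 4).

A = [[7,-6],[3,-2]]; eigenvalues λ = 1, 4.
Eigenvectors: (-1,-1) for λ=1, (2,1) for λ=4.
From the initial condition, c_1 = -11, c_2 = -7.
x_1(ln 4) = (-11)(4^1)(-1) + (-7)(4^4)(2) = -3540.

-3540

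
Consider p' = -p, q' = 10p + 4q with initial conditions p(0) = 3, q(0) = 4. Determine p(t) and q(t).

Coefficient matrix A = [[-1, 0], [10, 4]].
Characteristic polynomial det(A - λI) = λ^2 - 3λ - 4 = 0.
Eigenvalues λ = 4, -1.
For λ=4: (A-λI) row 1 is [-5, 0], so an eigenvector is (0, -1).
For λ=-1: (A-λI) row 2 is [10, 5], so an eigenvector is (-1, 2).
General solution: c_1e^(4t)(0,-1) + c_2e^(-t)(-1,2).
Applying p(0)=3, q(0)=4 gives c_1=-10, c_2=-3.

p(t) = 3e^(-t), q(t) = 10e^(4t) - 6e^(-t)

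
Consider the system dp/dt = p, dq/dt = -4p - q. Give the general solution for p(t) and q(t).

Coefficient matrix A = [[1, 0], [-4, -1]].
Characteristic polynomial det(A - λI) = λ^2 - 1 = 0.
Eigenvalues λ = -1, 1.
For λ=-1: (A-λI) row 1 is [2, 0], so an eigenvector is (0, -1).
For λ=1: (A-λI) row 2 is [-4, -2], so an eigenvector is (-1, 2).
General solution: c_1e^(-t)(0,-1) + c_2e^(t)(-1,2).

p(t) = -c_2e^(t), q(t) = -c_1e^(-t) + 2c_2e^(t)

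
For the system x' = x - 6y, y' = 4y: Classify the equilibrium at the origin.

A = [[1,-6],[0,4]]; det(A-λI) = λ^2 - 5λ + 4.
λ = 4, 1: both positive.

unstable node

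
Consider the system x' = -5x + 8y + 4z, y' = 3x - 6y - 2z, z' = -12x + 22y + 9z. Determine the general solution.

Coefficient matrix A = [[-5, 8, 4], [3, -6, -2], [-12, 22, 9]].
det(A - λI) = 0 gives eigenvalues λ = -1, -2, 1.
For λ=-1: eigenvector (1,1,-1).
For λ=-2: eigenvector (0,1,-2).
For λ=1: eigenvector (2,0,3).
General solution: C_1e^(-t)(1,1,-1) + C_2e^(-2t)(0,1,-2) + C_3e^(t)(2,0,3).

x(t) = C_1e^(-t) + 2C_3e^(t), y(t) = C_1e^(-t) + C_2e^(-2t), z(t) = -C_1e^(-t) - 2C_2e^(-2t) + 3C_3e^(t)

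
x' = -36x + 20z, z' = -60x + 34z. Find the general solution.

x(t) = -2c_1e^(-6t) + c_2e^(4t), z(t) = -3c_1e^(-6t) + 2c_2e^(4t)

Coefficient matrix A = [[-36, 20], [-60, 34]].
Characteristic polynomial det(A - λI) = λ^2 + 2λ - 24 = 0.
Eigenvalues λ = -6, 4.
For λ=-6: (A-λI) row 1 is [-30, 20], so an eigenvector is (-2, -3).
For λ=4: (A-λI) row 1 is [-40, 20], so an eigenvector is (1, 2).
General solution: c_1e^(-6t)(-2,-3) + c_2e^(4t)(1,2).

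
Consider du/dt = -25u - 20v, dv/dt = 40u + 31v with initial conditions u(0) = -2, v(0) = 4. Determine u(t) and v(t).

u(t) = -6e^(3t)sin(4t) - 2e^(3t)cos(4t), v(t) = 8e^(3t)sin(4t) + 4e^(3t)cos(4t)

Coefficient matrix A = [[-25, -20], [40, 31]].
Characteristic polynomial det(A - λI) = λ^2 - 6λ + 25 = 0.
Eigenvalues λ = 3 ± 4i (complex conjugate pair).
For λ=3+4i: an eigenvector is (2,-3) - i(1,-1) = (2 - i, -3 + i).
A real fundamental pair from Re and Im of e^((3+4i)t)v: X_1 = e^(3t)(cos(4t)·(2,-3) + sin(4t)·(1,-1)), X_2 = e^(3t)(sin(4t)·(2,-3) - cos(4t)·(1,-1)).
General solution: c_1X_1 + c_2X_2.
Applying u(0)=-2, v(0)=4 gives c_1=-2, c_2=-2.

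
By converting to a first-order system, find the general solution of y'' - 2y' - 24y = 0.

Let x_1 = y, x_2 = y'. Then x_1' = x_2 and x_2' = 24x_1 + 2x_2.
A = [[0,1],[24,2]]; det(A-λI) = λ^2 - 2λ - 24.
Eigenvalues λ = 6, -4 with eigenvectors (1,6), (1,-4).

y(t) = c_1e^(6t) + c_2e^(-4t)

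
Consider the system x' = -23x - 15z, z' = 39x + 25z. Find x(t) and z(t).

Coefficient matrix A = [[-23, -15], [39, 25]].
Characteristic polynomial det(A - λI) = λ^2 - 2λ + 10 = 0.
Eigenvalues λ = 1 ± 3i (complex conjugate pair).
For λ=1+3i: an eigenvector is (-1,2) - i(-2,3) = (-1 + 2i, 2 - 3i).
A real fundamental pair from Re and Im of e^((1+3i)t)v: X_1 = e^(t)(cos(3t)·(-1,2) + sin(3t)·(-2,3)), X_2 = e^(t)(sin(3t)·(-1,2) - cos(3t)·(-2,3)).
General solution: C_1X_1 + C_2X_2.

x(t) = -2C_1e^(t)sin(3t) - C_1e^(t)cos(3t) - C_2e^(t)sin(3t) + 2C_2e^(t)cos(3t), z(t) = 3C_1e^(t)sin(3t) + 2C_1e^(t)cos(3t) + 2C_2e^(t)sin(3t) - 3C_2e^(t)cos(3t)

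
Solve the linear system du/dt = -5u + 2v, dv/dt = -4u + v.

u(t) = -K_1e^(-t) + K_2e^(-3t), v(t) = -2K_1e^(-t) + K_2e^(-3t)

Coefficient matrix A = [[-5, 2], [-4, 1]].
Characteristic polynomial det(A - λI) = λ^2 + 4λ + 3 = 0.
Eigenvalues λ = -1, -3.
For λ=-1: (A-λI) row 1 is [-4, 2], so an eigenvector is (-1, -2).
For λ=-3: (A-λI) row 1 is [-2, 2], so an eigenvector is (1, 1).
General solution: K_1e^(-t)(-1,-2) + K_2e^(-3t)(1,1).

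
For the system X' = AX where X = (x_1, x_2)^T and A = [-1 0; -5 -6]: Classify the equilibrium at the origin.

stable node

A = [[-1,0],[-5,-6]]; det(A-λI) = λ^2 + 7λ + 6.
λ = -6, -1: both negative.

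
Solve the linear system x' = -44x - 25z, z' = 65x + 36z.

Coefficient matrix A = [[-44, -25], [65, 36]].
Characteristic polynomial det(A - λI) = λ^2 + 8λ + 41 = 0.
Eigenvalues λ = -4 ± 5i (complex conjugate pair).
For λ=-4+5i: an eigenvector is (-1,2) - i(-2,3) = (-1 + 2i, 2 - 3i).
A real fundamental pair from Re and Im of e^((-4+5i)t)v: X_1 = e^(-4t)(cos(5t)·(-1,2) + sin(5t)·(-2,3)), X_2 = e^(-4t)(sin(5t)·(-1,2) - cos(5t)·(-2,3)).
General solution: K_1X_1 + K_2X_2.

x(t) = -2K_1e^(-4t)sin(5t) - K_1e^(-4t)cos(5t) - K_2e^(-4t)sin(5t) + 2K_2e^(-4t)cos(5t), z(t) = 3K_1e^(-4t)sin(5t) + 2K_1e^(-4t)cos(5t) + 2K_2e^(-4t)sin(5t) - 3K_2e^(-4t)cos(5t)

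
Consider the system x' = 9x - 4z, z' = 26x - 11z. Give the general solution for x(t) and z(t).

x(t) = -C_1e^(-t)sin(2t) - C_1e^(-t)cos(2t) - C_2e^(-t)sin(2t) + C_2e^(-t)cos(2t), z(t) = -3C_1e^(-t)sin(2t) - 2C_1e^(-t)cos(2t) - 2C_2e^(-t)sin(2t) + 3C_2e^(-t)cos(2t)

Coefficient matrix A = [[9, -4], [26, -11]].
Characteristic polynomial det(A - λI) = λ^2 + 2λ + 5 = 0.
Eigenvalues λ = -1 ± 2i (complex conjugate pair).
For λ=-1+2i: an eigenvector is (-1,-2) - i(-1,-3) = (-1 + i, -2 + 3i).
A real fundamental pair from Re and Im of e^((-1+2i)t)v: X_1 = e^(-t)(cos(2t)·(-1,-2) + sin(2t)·(-1,-3)), X_2 = e^(-t)(sin(2t)·(-1,-2) - cos(2t)·(-1,-3)).
General solution: C_1X_1 + C_2X_2.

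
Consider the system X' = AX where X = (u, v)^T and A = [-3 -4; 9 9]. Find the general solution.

u(t) = -2C_1e^(3t) - 2C_2te^(3t) - C_2e^(3t), v(t) = 3C_1e^(3t) + 3C_2te^(3t) + 2C_2e^(3t)

Coefficient matrix A = [[-3, -4], [9, 9]].
Characteristic polynomial det(A - λI) = λ^2 - 6λ + 9 = 0.
Single eigenvalue λ = 3 with algebraic multiplicity 2.
Eigenvector v = (-2,3); generalized eigenvector w with (A-λI)w=v is (-1,2).
General solution: e^(3t)[C_1·v + C_2·(t·v + w)].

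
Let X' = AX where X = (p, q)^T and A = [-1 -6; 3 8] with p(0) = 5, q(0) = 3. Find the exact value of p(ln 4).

A = [[-1,-6],[3,8]]; eigenvalues λ = 5, 2.
Eigenvectors: (-1,1) for λ=5, (-2,1) for λ=2.
From the initial condition, c_1 = 11, c_2 = -8.
p(ln 4) = (11)(4^5)(-1) + (-8)(4^2)(-2) = -11008.

-11008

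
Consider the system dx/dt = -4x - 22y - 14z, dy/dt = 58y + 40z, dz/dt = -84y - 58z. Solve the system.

x(t) = c_1e^(-4t) + c_2e^(-2t) - 2c_3e^(2t), y(t) = -2c_2e^(-2t) + 5c_3e^(2t), z(t) = 3c_2e^(-2t) - 7c_3e^(2t)

Coefficient matrix A = [[-4, -22, -14], [0, 58, 40], [0, -84, -58]].
det(A - λI) = 0 gives eigenvalues λ = -4, -2, 2.
For λ=-4: eigenvector (1,0,0).
For λ=-2: eigenvector (1,-2,3).
For λ=2: eigenvector (-2,5,-7).
General solution: c_1e^(-4t)(1,0,0) + c_2e^(-2t)(1,-2,3) + c_3e^(2t)(-2,5,-7).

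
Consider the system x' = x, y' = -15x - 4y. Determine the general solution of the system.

x(t) = -C_2e^(t), y(t) = -C_1e^(-4t) + 3C_2e^(t)

Coefficient matrix A = [[1, 0], [-15, -4]].
Characteristic polynomial det(A - λI) = λ^2 + 3λ - 4 = 0.
Eigenvalues λ = -4, 1.
For λ=-4: (A-λI) row 1 is [5, 0], so an eigenvector is (0, -1).
For λ=1: (A-λI) row 2 is [-15, -5], so an eigenvector is (-1, 3).
General solution: C_1e^(-4t)(0,-1) + C_2e^(t)(-1,3).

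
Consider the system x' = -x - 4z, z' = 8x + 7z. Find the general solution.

x(t) = -c_1e^(3t)sin(4t) + c_2e^(3t)cos(4t), z(t) = c_1e^(3t)sin(4t) + c_1e^(3t)cos(4t) + c_2e^(3t)sin(4t) - c_2e^(3t)cos(4t)

Coefficient matrix A = [[-1, -4], [8, 7]].
Characteristic polynomial det(A - λI) = λ^2 - 6λ + 25 = 0.
Eigenvalues λ = 3 ± 4i (complex conjugate pair).
For λ=3+4i: an eigenvector is (0,1) - i(-1,1) = (0 + i, 1 - i).
A real fundamental pair from Re and Im of e^((3+4i)t)v: X_1 = e^(3t)(cos(4t)·(0,1) + sin(4t)·(-1,1)), X_2 = e^(3t)(sin(4t)·(0,1) - cos(4t)·(-1,1)).
General solution: c_1X_1 + c_2X_2.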